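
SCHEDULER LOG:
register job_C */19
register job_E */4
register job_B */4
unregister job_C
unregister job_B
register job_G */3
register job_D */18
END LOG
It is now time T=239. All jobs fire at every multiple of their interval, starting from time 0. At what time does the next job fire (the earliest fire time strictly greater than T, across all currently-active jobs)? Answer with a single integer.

Op 1: register job_C */19 -> active={job_C:*/19}
Op 2: register job_E */4 -> active={job_C:*/19, job_E:*/4}
Op 3: register job_B */4 -> active={job_B:*/4, job_C:*/19, job_E:*/4}
Op 4: unregister job_C -> active={job_B:*/4, job_E:*/4}
Op 5: unregister job_B -> active={job_E:*/4}
Op 6: register job_G */3 -> active={job_E:*/4, job_G:*/3}
Op 7: register job_D */18 -> active={job_D:*/18, job_E:*/4, job_G:*/3}
  job_D: interval 18, next fire after T=239 is 252
  job_E: interval 4, next fire after T=239 is 240
  job_G: interval 3, next fire after T=239 is 240
Earliest fire time = 240 (job job_E)

Answer: 240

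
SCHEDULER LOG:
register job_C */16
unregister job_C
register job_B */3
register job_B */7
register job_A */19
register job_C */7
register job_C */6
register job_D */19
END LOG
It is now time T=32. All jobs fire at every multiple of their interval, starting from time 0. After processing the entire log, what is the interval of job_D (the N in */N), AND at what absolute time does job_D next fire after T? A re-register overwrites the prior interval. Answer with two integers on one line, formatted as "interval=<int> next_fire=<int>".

Answer: interval=19 next_fire=38

Derivation:
Op 1: register job_C */16 -> active={job_C:*/16}
Op 2: unregister job_C -> active={}
Op 3: register job_B */3 -> active={job_B:*/3}
Op 4: register job_B */7 -> active={job_B:*/7}
Op 5: register job_A */19 -> active={job_A:*/19, job_B:*/7}
Op 6: register job_C */7 -> active={job_A:*/19, job_B:*/7, job_C:*/7}
Op 7: register job_C */6 -> active={job_A:*/19, job_B:*/7, job_C:*/6}
Op 8: register job_D */19 -> active={job_A:*/19, job_B:*/7, job_C:*/6, job_D:*/19}
Final interval of job_D = 19
Next fire of job_D after T=32: (32//19+1)*19 = 38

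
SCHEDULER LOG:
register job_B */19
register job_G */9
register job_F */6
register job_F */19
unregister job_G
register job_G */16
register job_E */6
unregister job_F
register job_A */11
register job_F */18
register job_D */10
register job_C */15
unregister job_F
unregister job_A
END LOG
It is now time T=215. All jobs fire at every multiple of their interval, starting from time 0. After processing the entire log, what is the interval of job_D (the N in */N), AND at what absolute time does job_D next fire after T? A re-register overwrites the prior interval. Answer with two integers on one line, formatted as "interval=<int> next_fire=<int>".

Op 1: register job_B */19 -> active={job_B:*/19}
Op 2: register job_G */9 -> active={job_B:*/19, job_G:*/9}
Op 3: register job_F */6 -> active={job_B:*/19, job_F:*/6, job_G:*/9}
Op 4: register job_F */19 -> active={job_B:*/19, job_F:*/19, job_G:*/9}
Op 5: unregister job_G -> active={job_B:*/19, job_F:*/19}
Op 6: register job_G */16 -> active={job_B:*/19, job_F:*/19, job_G:*/16}
Op 7: register job_E */6 -> active={job_B:*/19, job_E:*/6, job_F:*/19, job_G:*/16}
Op 8: unregister job_F -> active={job_B:*/19, job_E:*/6, job_G:*/16}
Op 9: register job_A */11 -> active={job_A:*/11, job_B:*/19, job_E:*/6, job_G:*/16}
Op 10: register job_F */18 -> active={job_A:*/11, job_B:*/19, job_E:*/6, job_F:*/18, job_G:*/16}
Op 11: register job_D */10 -> active={job_A:*/11, job_B:*/19, job_D:*/10, job_E:*/6, job_F:*/18, job_G:*/16}
Op 12: register job_C */15 -> active={job_A:*/11, job_B:*/19, job_C:*/15, job_D:*/10, job_E:*/6, job_F:*/18, job_G:*/16}
Op 13: unregister job_F -> active={job_A:*/11, job_B:*/19, job_C:*/15, job_D:*/10, job_E:*/6, job_G:*/16}
Op 14: unregister job_A -> active={job_B:*/19, job_C:*/15, job_D:*/10, job_E:*/6, job_G:*/16}
Final interval of job_D = 10
Next fire of job_D after T=215: (215//10+1)*10 = 220

Answer: interval=10 next_fire=220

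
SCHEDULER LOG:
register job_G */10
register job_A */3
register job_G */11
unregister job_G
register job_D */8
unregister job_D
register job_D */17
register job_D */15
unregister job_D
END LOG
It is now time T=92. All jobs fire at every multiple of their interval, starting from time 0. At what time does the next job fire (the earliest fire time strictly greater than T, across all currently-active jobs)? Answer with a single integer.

Answer: 93

Derivation:
Op 1: register job_G */10 -> active={job_G:*/10}
Op 2: register job_A */3 -> active={job_A:*/3, job_G:*/10}
Op 3: register job_G */11 -> active={job_A:*/3, job_G:*/11}
Op 4: unregister job_G -> active={job_A:*/3}
Op 5: register job_D */8 -> active={job_A:*/3, job_D:*/8}
Op 6: unregister job_D -> active={job_A:*/3}
Op 7: register job_D */17 -> active={job_A:*/3, job_D:*/17}
Op 8: register job_D */15 -> active={job_A:*/3, job_D:*/15}
Op 9: unregister job_D -> active={job_A:*/3}
  job_A: interval 3, next fire after T=92 is 93
Earliest fire time = 93 (job job_A)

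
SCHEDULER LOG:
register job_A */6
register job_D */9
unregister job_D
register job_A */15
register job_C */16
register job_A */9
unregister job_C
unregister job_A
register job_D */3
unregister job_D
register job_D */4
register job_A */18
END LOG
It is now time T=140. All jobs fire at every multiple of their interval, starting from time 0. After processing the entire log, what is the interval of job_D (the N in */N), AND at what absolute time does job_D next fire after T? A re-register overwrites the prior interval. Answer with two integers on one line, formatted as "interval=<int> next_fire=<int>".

Answer: interval=4 next_fire=144

Derivation:
Op 1: register job_A */6 -> active={job_A:*/6}
Op 2: register job_D */9 -> active={job_A:*/6, job_D:*/9}
Op 3: unregister job_D -> active={job_A:*/6}
Op 4: register job_A */15 -> active={job_A:*/15}
Op 5: register job_C */16 -> active={job_A:*/15, job_C:*/16}
Op 6: register job_A */9 -> active={job_A:*/9, job_C:*/16}
Op 7: unregister job_C -> active={job_A:*/9}
Op 8: unregister job_A -> active={}
Op 9: register job_D */3 -> active={job_D:*/3}
Op 10: unregister job_D -> active={}
Op 11: register job_D */4 -> active={job_D:*/4}
Op 12: register job_A */18 -> active={job_A:*/18, job_D:*/4}
Final interval of job_D = 4
Next fire of job_D after T=140: (140//4+1)*4 = 144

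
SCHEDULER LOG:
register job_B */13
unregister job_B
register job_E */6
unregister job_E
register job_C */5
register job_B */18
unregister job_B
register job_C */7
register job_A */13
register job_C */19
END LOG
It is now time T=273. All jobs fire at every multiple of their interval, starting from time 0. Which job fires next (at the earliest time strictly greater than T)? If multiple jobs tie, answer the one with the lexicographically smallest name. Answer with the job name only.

Op 1: register job_B */13 -> active={job_B:*/13}
Op 2: unregister job_B -> active={}
Op 3: register job_E */6 -> active={job_E:*/6}
Op 4: unregister job_E -> active={}
Op 5: register job_C */5 -> active={job_C:*/5}
Op 6: register job_B */18 -> active={job_B:*/18, job_C:*/5}
Op 7: unregister job_B -> active={job_C:*/5}
Op 8: register job_C */7 -> active={job_C:*/7}
Op 9: register job_A */13 -> active={job_A:*/13, job_C:*/7}
Op 10: register job_C */19 -> active={job_A:*/13, job_C:*/19}
  job_A: interval 13, next fire after T=273 is 286
  job_C: interval 19, next fire after T=273 is 285
Earliest = 285, winner (lex tiebreak) = job_C

Answer: job_C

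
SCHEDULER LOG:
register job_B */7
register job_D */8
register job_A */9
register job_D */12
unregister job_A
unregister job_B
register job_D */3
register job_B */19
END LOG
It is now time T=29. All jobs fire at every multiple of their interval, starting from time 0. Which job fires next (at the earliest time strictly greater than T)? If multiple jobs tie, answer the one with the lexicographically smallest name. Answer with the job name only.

Answer: job_D

Derivation:
Op 1: register job_B */7 -> active={job_B:*/7}
Op 2: register job_D */8 -> active={job_B:*/7, job_D:*/8}
Op 3: register job_A */9 -> active={job_A:*/9, job_B:*/7, job_D:*/8}
Op 4: register job_D */12 -> active={job_A:*/9, job_B:*/7, job_D:*/12}
Op 5: unregister job_A -> active={job_B:*/7, job_D:*/12}
Op 6: unregister job_B -> active={job_D:*/12}
Op 7: register job_D */3 -> active={job_D:*/3}
Op 8: register job_B */19 -> active={job_B:*/19, job_D:*/3}
  job_B: interval 19, next fire after T=29 is 38
  job_D: interval 3, next fire after T=29 is 30
Earliest = 30, winner (lex tiebreak) = job_D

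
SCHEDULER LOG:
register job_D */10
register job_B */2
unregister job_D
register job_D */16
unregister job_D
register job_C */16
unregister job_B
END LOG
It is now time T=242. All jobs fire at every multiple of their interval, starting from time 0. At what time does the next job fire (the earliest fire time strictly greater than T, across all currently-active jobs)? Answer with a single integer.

Op 1: register job_D */10 -> active={job_D:*/10}
Op 2: register job_B */2 -> active={job_B:*/2, job_D:*/10}
Op 3: unregister job_D -> active={job_B:*/2}
Op 4: register job_D */16 -> active={job_B:*/2, job_D:*/16}
Op 5: unregister job_D -> active={job_B:*/2}
Op 6: register job_C */16 -> active={job_B:*/2, job_C:*/16}
Op 7: unregister job_B -> active={job_C:*/16}
  job_C: interval 16, next fire after T=242 is 256
Earliest fire time = 256 (job job_C)

Answer: 256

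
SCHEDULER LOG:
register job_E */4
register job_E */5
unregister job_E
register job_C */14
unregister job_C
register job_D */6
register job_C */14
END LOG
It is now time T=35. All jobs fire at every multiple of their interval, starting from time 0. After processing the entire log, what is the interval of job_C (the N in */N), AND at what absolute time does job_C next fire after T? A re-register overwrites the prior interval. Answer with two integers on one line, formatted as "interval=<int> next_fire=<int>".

Op 1: register job_E */4 -> active={job_E:*/4}
Op 2: register job_E */5 -> active={job_E:*/5}
Op 3: unregister job_E -> active={}
Op 4: register job_C */14 -> active={job_C:*/14}
Op 5: unregister job_C -> active={}
Op 6: register job_D */6 -> active={job_D:*/6}
Op 7: register job_C */14 -> active={job_C:*/14, job_D:*/6}
Final interval of job_C = 14
Next fire of job_C after T=35: (35//14+1)*14 = 42

Answer: interval=14 next_fire=42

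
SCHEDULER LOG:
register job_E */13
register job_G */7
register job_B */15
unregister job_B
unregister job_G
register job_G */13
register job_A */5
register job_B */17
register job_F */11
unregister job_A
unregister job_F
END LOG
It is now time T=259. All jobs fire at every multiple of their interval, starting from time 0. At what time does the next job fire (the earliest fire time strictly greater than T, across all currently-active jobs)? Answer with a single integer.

Answer: 260

Derivation:
Op 1: register job_E */13 -> active={job_E:*/13}
Op 2: register job_G */7 -> active={job_E:*/13, job_G:*/7}
Op 3: register job_B */15 -> active={job_B:*/15, job_E:*/13, job_G:*/7}
Op 4: unregister job_B -> active={job_E:*/13, job_G:*/7}
Op 5: unregister job_G -> active={job_E:*/13}
Op 6: register job_G */13 -> active={job_E:*/13, job_G:*/13}
Op 7: register job_A */5 -> active={job_A:*/5, job_E:*/13, job_G:*/13}
Op 8: register job_B */17 -> active={job_A:*/5, job_B:*/17, job_E:*/13, job_G:*/13}
Op 9: register job_F */11 -> active={job_A:*/5, job_B:*/17, job_E:*/13, job_F:*/11, job_G:*/13}
Op 10: unregister job_A -> active={job_B:*/17, job_E:*/13, job_F:*/11, job_G:*/13}
Op 11: unregister job_F -> active={job_B:*/17, job_E:*/13, job_G:*/13}
  job_B: interval 17, next fire after T=259 is 272
  job_E: interval 13, next fire after T=259 is 260
  job_G: interval 13, next fire after T=259 is 260
Earliest fire time = 260 (job job_E)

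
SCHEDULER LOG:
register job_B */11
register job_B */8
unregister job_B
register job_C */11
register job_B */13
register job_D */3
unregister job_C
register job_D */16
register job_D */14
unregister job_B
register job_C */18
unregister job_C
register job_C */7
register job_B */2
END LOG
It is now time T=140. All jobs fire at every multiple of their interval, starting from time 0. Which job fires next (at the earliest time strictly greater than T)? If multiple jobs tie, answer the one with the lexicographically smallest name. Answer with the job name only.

Op 1: register job_B */11 -> active={job_B:*/11}
Op 2: register job_B */8 -> active={job_B:*/8}
Op 3: unregister job_B -> active={}
Op 4: register job_C */11 -> active={job_C:*/11}
Op 5: register job_B */13 -> active={job_B:*/13, job_C:*/11}
Op 6: register job_D */3 -> active={job_B:*/13, job_C:*/11, job_D:*/3}
Op 7: unregister job_C -> active={job_B:*/13, job_D:*/3}
Op 8: register job_D */16 -> active={job_B:*/13, job_D:*/16}
Op 9: register job_D */14 -> active={job_B:*/13, job_D:*/14}
Op 10: unregister job_B -> active={job_D:*/14}
Op 11: register job_C */18 -> active={job_C:*/18, job_D:*/14}
Op 12: unregister job_C -> active={job_D:*/14}
Op 13: register job_C */7 -> active={job_C:*/7, job_D:*/14}
Op 14: register job_B */2 -> active={job_B:*/2, job_C:*/7, job_D:*/14}
  job_B: interval 2, next fire after T=140 is 142
  job_C: interval 7, next fire after T=140 is 147
  job_D: interval 14, next fire after T=140 is 154
Earliest = 142, winner (lex tiebreak) = job_B

Answer: job_B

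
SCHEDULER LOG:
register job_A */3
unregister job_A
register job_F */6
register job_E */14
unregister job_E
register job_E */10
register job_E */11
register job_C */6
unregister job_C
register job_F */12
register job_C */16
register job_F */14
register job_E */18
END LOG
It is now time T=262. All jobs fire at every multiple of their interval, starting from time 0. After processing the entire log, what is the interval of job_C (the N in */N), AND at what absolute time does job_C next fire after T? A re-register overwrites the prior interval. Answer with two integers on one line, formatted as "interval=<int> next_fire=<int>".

Op 1: register job_A */3 -> active={job_A:*/3}
Op 2: unregister job_A -> active={}
Op 3: register job_F */6 -> active={job_F:*/6}
Op 4: register job_E */14 -> active={job_E:*/14, job_F:*/6}
Op 5: unregister job_E -> active={job_F:*/6}
Op 6: register job_E */10 -> active={job_E:*/10, job_F:*/6}
Op 7: register job_E */11 -> active={job_E:*/11, job_F:*/6}
Op 8: register job_C */6 -> active={job_C:*/6, job_E:*/11, job_F:*/6}
Op 9: unregister job_C -> active={job_E:*/11, job_F:*/6}
Op 10: register job_F */12 -> active={job_E:*/11, job_F:*/12}
Op 11: register job_C */16 -> active={job_C:*/16, job_E:*/11, job_F:*/12}
Op 12: register job_F */14 -> active={job_C:*/16, job_E:*/11, job_F:*/14}
Op 13: register job_E */18 -> active={job_C:*/16, job_E:*/18, job_F:*/14}
Final interval of job_C = 16
Next fire of job_C after T=262: (262//16+1)*16 = 272

Answer: interval=16 next_fire=272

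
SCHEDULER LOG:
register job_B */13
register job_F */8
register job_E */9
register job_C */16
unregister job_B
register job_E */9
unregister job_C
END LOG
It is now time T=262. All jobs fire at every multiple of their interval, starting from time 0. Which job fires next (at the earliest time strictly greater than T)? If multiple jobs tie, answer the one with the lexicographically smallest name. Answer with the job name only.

Op 1: register job_B */13 -> active={job_B:*/13}
Op 2: register job_F */8 -> active={job_B:*/13, job_F:*/8}
Op 3: register job_E */9 -> active={job_B:*/13, job_E:*/9, job_F:*/8}
Op 4: register job_C */16 -> active={job_B:*/13, job_C:*/16, job_E:*/9, job_F:*/8}
Op 5: unregister job_B -> active={job_C:*/16, job_E:*/9, job_F:*/8}
Op 6: register job_E */9 -> active={job_C:*/16, job_E:*/9, job_F:*/8}
Op 7: unregister job_C -> active={job_E:*/9, job_F:*/8}
  job_E: interval 9, next fire after T=262 is 270
  job_F: interval 8, next fire after T=262 is 264
Earliest = 264, winner (lex tiebreak) = job_F

Answer: job_F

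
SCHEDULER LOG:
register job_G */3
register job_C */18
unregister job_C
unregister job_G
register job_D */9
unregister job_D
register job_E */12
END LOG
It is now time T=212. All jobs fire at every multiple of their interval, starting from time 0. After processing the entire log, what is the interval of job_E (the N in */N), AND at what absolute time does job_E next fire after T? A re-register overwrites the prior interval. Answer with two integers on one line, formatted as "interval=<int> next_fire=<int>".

Op 1: register job_G */3 -> active={job_G:*/3}
Op 2: register job_C */18 -> active={job_C:*/18, job_G:*/3}
Op 3: unregister job_C -> active={job_G:*/3}
Op 4: unregister job_G -> active={}
Op 5: register job_D */9 -> active={job_D:*/9}
Op 6: unregister job_D -> active={}
Op 7: register job_E */12 -> active={job_E:*/12}
Final interval of job_E = 12
Next fire of job_E after T=212: (212//12+1)*12 = 216

Answer: interval=12 next_fire=216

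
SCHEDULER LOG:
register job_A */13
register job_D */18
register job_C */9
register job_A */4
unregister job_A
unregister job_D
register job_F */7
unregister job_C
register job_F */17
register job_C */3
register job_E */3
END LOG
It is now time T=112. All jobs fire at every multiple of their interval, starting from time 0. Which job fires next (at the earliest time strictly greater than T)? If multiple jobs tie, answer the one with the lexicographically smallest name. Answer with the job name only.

Op 1: register job_A */13 -> active={job_A:*/13}
Op 2: register job_D */18 -> active={job_A:*/13, job_D:*/18}
Op 3: register job_C */9 -> active={job_A:*/13, job_C:*/9, job_D:*/18}
Op 4: register job_A */4 -> active={job_A:*/4, job_C:*/9, job_D:*/18}
Op 5: unregister job_A -> active={job_C:*/9, job_D:*/18}
Op 6: unregister job_D -> active={job_C:*/9}
Op 7: register job_F */7 -> active={job_C:*/9, job_F:*/7}
Op 8: unregister job_C -> active={job_F:*/7}
Op 9: register job_F */17 -> active={job_F:*/17}
Op 10: register job_C */3 -> active={job_C:*/3, job_F:*/17}
Op 11: register job_E */3 -> active={job_C:*/3, job_E:*/3, job_F:*/17}
  job_C: interval 3, next fire after T=112 is 114
  job_E: interval 3, next fire after T=112 is 114
  job_F: interval 17, next fire after T=112 is 119
Earliest = 114, winner (lex tiebreak) = job_C

Answer: job_C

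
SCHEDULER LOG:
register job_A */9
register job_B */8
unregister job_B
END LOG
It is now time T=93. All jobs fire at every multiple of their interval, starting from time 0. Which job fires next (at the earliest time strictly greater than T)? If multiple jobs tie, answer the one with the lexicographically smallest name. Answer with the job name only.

Op 1: register job_A */9 -> active={job_A:*/9}
Op 2: register job_B */8 -> active={job_A:*/9, job_B:*/8}
Op 3: unregister job_B -> active={job_A:*/9}
  job_A: interval 9, next fire after T=93 is 99
Earliest = 99, winner (lex tiebreak) = job_A

Answer: job_A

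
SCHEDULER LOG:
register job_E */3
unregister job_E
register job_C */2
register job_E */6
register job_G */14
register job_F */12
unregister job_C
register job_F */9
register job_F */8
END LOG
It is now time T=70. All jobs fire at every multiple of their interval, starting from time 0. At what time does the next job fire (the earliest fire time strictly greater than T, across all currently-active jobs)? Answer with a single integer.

Answer: 72

Derivation:
Op 1: register job_E */3 -> active={job_E:*/3}
Op 2: unregister job_E -> active={}
Op 3: register job_C */2 -> active={job_C:*/2}
Op 4: register job_E */6 -> active={job_C:*/2, job_E:*/6}
Op 5: register job_G */14 -> active={job_C:*/2, job_E:*/6, job_G:*/14}
Op 6: register job_F */12 -> active={job_C:*/2, job_E:*/6, job_F:*/12, job_G:*/14}
Op 7: unregister job_C -> active={job_E:*/6, job_F:*/12, job_G:*/14}
Op 8: register job_F */9 -> active={job_E:*/6, job_F:*/9, job_G:*/14}
Op 9: register job_F */8 -> active={job_E:*/6, job_F:*/8, job_G:*/14}
  job_E: interval 6, next fire after T=70 is 72
  job_F: interval 8, next fire after T=70 is 72
  job_G: interval 14, next fire after T=70 is 84
Earliest fire time = 72 (job job_E)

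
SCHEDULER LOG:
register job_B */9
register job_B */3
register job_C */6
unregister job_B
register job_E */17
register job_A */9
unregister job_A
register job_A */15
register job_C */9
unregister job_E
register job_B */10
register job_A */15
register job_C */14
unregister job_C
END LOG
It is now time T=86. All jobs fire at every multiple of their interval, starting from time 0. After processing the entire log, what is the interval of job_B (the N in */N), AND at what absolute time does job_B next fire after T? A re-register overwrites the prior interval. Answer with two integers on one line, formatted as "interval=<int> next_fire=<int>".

Op 1: register job_B */9 -> active={job_B:*/9}
Op 2: register job_B */3 -> active={job_B:*/3}
Op 3: register job_C */6 -> active={job_B:*/3, job_C:*/6}
Op 4: unregister job_B -> active={job_C:*/6}
Op 5: register job_E */17 -> active={job_C:*/6, job_E:*/17}
Op 6: register job_A */9 -> active={job_A:*/9, job_C:*/6, job_E:*/17}
Op 7: unregister job_A -> active={job_C:*/6, job_E:*/17}
Op 8: register job_A */15 -> active={job_A:*/15, job_C:*/6, job_E:*/17}
Op 9: register job_C */9 -> active={job_A:*/15, job_C:*/9, job_E:*/17}
Op 10: unregister job_E -> active={job_A:*/15, job_C:*/9}
Op 11: register job_B */10 -> active={job_A:*/15, job_B:*/10, job_C:*/9}
Op 12: register job_A */15 -> active={job_A:*/15, job_B:*/10, job_C:*/9}
Op 13: register job_C */14 -> active={job_A:*/15, job_B:*/10, job_C:*/14}
Op 14: unregister job_C -> active={job_A:*/15, job_B:*/10}
Final interval of job_B = 10
Next fire of job_B after T=86: (86//10+1)*10 = 90

Answer: interval=10 next_fire=90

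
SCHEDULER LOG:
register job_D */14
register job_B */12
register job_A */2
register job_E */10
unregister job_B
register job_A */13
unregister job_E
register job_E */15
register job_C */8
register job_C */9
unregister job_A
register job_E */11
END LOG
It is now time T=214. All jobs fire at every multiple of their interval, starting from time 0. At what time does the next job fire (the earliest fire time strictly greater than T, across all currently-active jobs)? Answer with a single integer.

Op 1: register job_D */14 -> active={job_D:*/14}
Op 2: register job_B */12 -> active={job_B:*/12, job_D:*/14}
Op 3: register job_A */2 -> active={job_A:*/2, job_B:*/12, job_D:*/14}
Op 4: register job_E */10 -> active={job_A:*/2, job_B:*/12, job_D:*/14, job_E:*/10}
Op 5: unregister job_B -> active={job_A:*/2, job_D:*/14, job_E:*/10}
Op 6: register job_A */13 -> active={job_A:*/13, job_D:*/14, job_E:*/10}
Op 7: unregister job_E -> active={job_A:*/13, job_D:*/14}
Op 8: register job_E */15 -> active={job_A:*/13, job_D:*/14, job_E:*/15}
Op 9: register job_C */8 -> active={job_A:*/13, job_C:*/8, job_D:*/14, job_E:*/15}
Op 10: register job_C */9 -> active={job_A:*/13, job_C:*/9, job_D:*/14, job_E:*/15}
Op 11: unregister job_A -> active={job_C:*/9, job_D:*/14, job_E:*/15}
Op 12: register job_E */11 -> active={job_C:*/9, job_D:*/14, job_E:*/11}
  job_C: interval 9, next fire after T=214 is 216
  job_D: interval 14, next fire after T=214 is 224
  job_E: interval 11, next fire after T=214 is 220
Earliest fire time = 216 (job job_C)

Answer: 216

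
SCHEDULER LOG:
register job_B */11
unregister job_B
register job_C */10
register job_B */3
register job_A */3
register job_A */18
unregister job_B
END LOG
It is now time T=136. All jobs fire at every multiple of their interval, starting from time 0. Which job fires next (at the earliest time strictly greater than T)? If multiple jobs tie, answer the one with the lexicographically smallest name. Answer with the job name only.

Answer: job_C

Derivation:
Op 1: register job_B */11 -> active={job_B:*/11}
Op 2: unregister job_B -> active={}
Op 3: register job_C */10 -> active={job_C:*/10}
Op 4: register job_B */3 -> active={job_B:*/3, job_C:*/10}
Op 5: register job_A */3 -> active={job_A:*/3, job_B:*/3, job_C:*/10}
Op 6: register job_A */18 -> active={job_A:*/18, job_B:*/3, job_C:*/10}
Op 7: unregister job_B -> active={job_A:*/18, job_C:*/10}
  job_A: interval 18, next fire after T=136 is 144
  job_C: interval 10, next fire after T=136 is 140
Earliest = 140, winner (lex tiebreak) = job_C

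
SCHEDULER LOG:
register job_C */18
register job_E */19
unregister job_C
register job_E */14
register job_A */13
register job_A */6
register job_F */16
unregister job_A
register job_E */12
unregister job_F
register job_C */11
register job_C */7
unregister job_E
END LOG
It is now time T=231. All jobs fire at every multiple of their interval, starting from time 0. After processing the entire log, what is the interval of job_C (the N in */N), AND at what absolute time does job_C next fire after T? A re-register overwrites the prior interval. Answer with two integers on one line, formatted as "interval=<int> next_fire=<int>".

Answer: interval=7 next_fire=238

Derivation:
Op 1: register job_C */18 -> active={job_C:*/18}
Op 2: register job_E */19 -> active={job_C:*/18, job_E:*/19}
Op 3: unregister job_C -> active={job_E:*/19}
Op 4: register job_E */14 -> active={job_E:*/14}
Op 5: register job_A */13 -> active={job_A:*/13, job_E:*/14}
Op 6: register job_A */6 -> active={job_A:*/6, job_E:*/14}
Op 7: register job_F */16 -> active={job_A:*/6, job_E:*/14, job_F:*/16}
Op 8: unregister job_A -> active={job_E:*/14, job_F:*/16}
Op 9: register job_E */12 -> active={job_E:*/12, job_F:*/16}
Op 10: unregister job_F -> active={job_E:*/12}
Op 11: register job_C */11 -> active={job_C:*/11, job_E:*/12}
Op 12: register job_C */7 -> active={job_C:*/7, job_E:*/12}
Op 13: unregister job_E -> active={job_C:*/7}
Final interval of job_C = 7
Next fire of job_C after T=231: (231//7+1)*7 = 238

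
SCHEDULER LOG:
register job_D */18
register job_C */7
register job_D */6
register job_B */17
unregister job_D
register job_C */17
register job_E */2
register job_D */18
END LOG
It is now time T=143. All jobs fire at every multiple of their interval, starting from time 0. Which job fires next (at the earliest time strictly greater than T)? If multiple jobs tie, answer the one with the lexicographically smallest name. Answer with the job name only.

Answer: job_D

Derivation:
Op 1: register job_D */18 -> active={job_D:*/18}
Op 2: register job_C */7 -> active={job_C:*/7, job_D:*/18}
Op 3: register job_D */6 -> active={job_C:*/7, job_D:*/6}
Op 4: register job_B */17 -> active={job_B:*/17, job_C:*/7, job_D:*/6}
Op 5: unregister job_D -> active={job_B:*/17, job_C:*/7}
Op 6: register job_C */17 -> active={job_B:*/17, job_C:*/17}
Op 7: register job_E */2 -> active={job_B:*/17, job_C:*/17, job_E:*/2}
Op 8: register job_D */18 -> active={job_B:*/17, job_C:*/17, job_D:*/18, job_E:*/2}
  job_B: interval 17, next fire after T=143 is 153
  job_C: interval 17, next fire after T=143 is 153
  job_D: interval 18, next fire after T=143 is 144
  job_E: interval 2, next fire after T=143 is 144
Earliest = 144, winner (lex tiebreak) = job_D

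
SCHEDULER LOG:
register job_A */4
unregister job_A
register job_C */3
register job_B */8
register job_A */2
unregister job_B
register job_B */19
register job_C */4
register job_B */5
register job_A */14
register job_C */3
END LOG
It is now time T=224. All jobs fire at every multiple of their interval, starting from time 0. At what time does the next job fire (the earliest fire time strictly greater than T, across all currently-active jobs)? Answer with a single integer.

Op 1: register job_A */4 -> active={job_A:*/4}
Op 2: unregister job_A -> active={}
Op 3: register job_C */3 -> active={job_C:*/3}
Op 4: register job_B */8 -> active={job_B:*/8, job_C:*/3}
Op 5: register job_A */2 -> active={job_A:*/2, job_B:*/8, job_C:*/3}
Op 6: unregister job_B -> active={job_A:*/2, job_C:*/3}
Op 7: register job_B */19 -> active={job_A:*/2, job_B:*/19, job_C:*/3}
Op 8: register job_C */4 -> active={job_A:*/2, job_B:*/19, job_C:*/4}
Op 9: register job_B */5 -> active={job_A:*/2, job_B:*/5, job_C:*/4}
Op 10: register job_A */14 -> active={job_A:*/14, job_B:*/5, job_C:*/4}
Op 11: register job_C */3 -> active={job_A:*/14, job_B:*/5, job_C:*/3}
  job_A: interval 14, next fire after T=224 is 238
  job_B: interval 5, next fire after T=224 is 225
  job_C: interval 3, next fire after T=224 is 225
Earliest fire time = 225 (job job_B)

Answer: 225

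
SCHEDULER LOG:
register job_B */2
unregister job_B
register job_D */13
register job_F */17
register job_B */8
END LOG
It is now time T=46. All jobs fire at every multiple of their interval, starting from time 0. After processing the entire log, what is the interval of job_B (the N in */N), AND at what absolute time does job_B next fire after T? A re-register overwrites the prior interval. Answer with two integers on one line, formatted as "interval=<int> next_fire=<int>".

Answer: interval=8 next_fire=48

Derivation:
Op 1: register job_B */2 -> active={job_B:*/2}
Op 2: unregister job_B -> active={}
Op 3: register job_D */13 -> active={job_D:*/13}
Op 4: register job_F */17 -> active={job_D:*/13, job_F:*/17}
Op 5: register job_B */8 -> active={job_B:*/8, job_D:*/13, job_F:*/17}
Final interval of job_B = 8
Next fire of job_B after T=46: (46//8+1)*8 = 48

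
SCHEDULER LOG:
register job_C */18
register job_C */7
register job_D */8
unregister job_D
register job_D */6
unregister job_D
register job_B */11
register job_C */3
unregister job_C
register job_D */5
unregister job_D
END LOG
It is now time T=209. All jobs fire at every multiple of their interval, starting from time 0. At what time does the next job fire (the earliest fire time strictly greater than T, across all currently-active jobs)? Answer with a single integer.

Op 1: register job_C */18 -> active={job_C:*/18}
Op 2: register job_C */7 -> active={job_C:*/7}
Op 3: register job_D */8 -> active={job_C:*/7, job_D:*/8}
Op 4: unregister job_D -> active={job_C:*/7}
Op 5: register job_D */6 -> active={job_C:*/7, job_D:*/6}
Op 6: unregister job_D -> active={job_C:*/7}
Op 7: register job_B */11 -> active={job_B:*/11, job_C:*/7}
Op 8: register job_C */3 -> active={job_B:*/11, job_C:*/3}
Op 9: unregister job_C -> active={job_B:*/11}
Op 10: register job_D */5 -> active={job_B:*/11, job_D:*/5}
Op 11: unregister job_D -> active={job_B:*/11}
  job_B: interval 11, next fire after T=209 is 220
Earliest fire time = 220 (job job_B)

Answer: 220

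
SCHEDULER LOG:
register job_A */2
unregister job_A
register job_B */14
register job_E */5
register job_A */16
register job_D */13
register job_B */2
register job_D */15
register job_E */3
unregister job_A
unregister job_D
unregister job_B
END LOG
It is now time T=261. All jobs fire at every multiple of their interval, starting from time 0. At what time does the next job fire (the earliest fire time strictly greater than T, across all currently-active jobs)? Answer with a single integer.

Answer: 264

Derivation:
Op 1: register job_A */2 -> active={job_A:*/2}
Op 2: unregister job_A -> active={}
Op 3: register job_B */14 -> active={job_B:*/14}
Op 4: register job_E */5 -> active={job_B:*/14, job_E:*/5}
Op 5: register job_A */16 -> active={job_A:*/16, job_B:*/14, job_E:*/5}
Op 6: register job_D */13 -> active={job_A:*/16, job_B:*/14, job_D:*/13, job_E:*/5}
Op 7: register job_B */2 -> active={job_A:*/16, job_B:*/2, job_D:*/13, job_E:*/5}
Op 8: register job_D */15 -> active={job_A:*/16, job_B:*/2, job_D:*/15, job_E:*/5}
Op 9: register job_E */3 -> active={job_A:*/16, job_B:*/2, job_D:*/15, job_E:*/3}
Op 10: unregister job_A -> active={job_B:*/2, job_D:*/15, job_E:*/3}
Op 11: unregister job_D -> active={job_B:*/2, job_E:*/3}
Op 12: unregister job_B -> active={job_E:*/3}
  job_E: interval 3, next fire after T=261 is 264
Earliest fire time = 264 (job job_E)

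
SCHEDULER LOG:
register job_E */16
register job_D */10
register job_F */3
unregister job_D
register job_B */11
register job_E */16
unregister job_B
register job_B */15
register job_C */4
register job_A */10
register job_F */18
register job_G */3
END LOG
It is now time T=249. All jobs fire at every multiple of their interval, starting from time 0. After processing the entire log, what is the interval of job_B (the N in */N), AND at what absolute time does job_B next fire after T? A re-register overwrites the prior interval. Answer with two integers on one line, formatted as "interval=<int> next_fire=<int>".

Answer: interval=15 next_fire=255

Derivation:
Op 1: register job_E */16 -> active={job_E:*/16}
Op 2: register job_D */10 -> active={job_D:*/10, job_E:*/16}
Op 3: register job_F */3 -> active={job_D:*/10, job_E:*/16, job_F:*/3}
Op 4: unregister job_D -> active={job_E:*/16, job_F:*/3}
Op 5: register job_B */11 -> active={job_B:*/11, job_E:*/16, job_F:*/3}
Op 6: register job_E */16 -> active={job_B:*/11, job_E:*/16, job_F:*/3}
Op 7: unregister job_B -> active={job_E:*/16, job_F:*/3}
Op 8: register job_B */15 -> active={job_B:*/15, job_E:*/16, job_F:*/3}
Op 9: register job_C */4 -> active={job_B:*/15, job_C:*/4, job_E:*/16, job_F:*/3}
Op 10: register job_A */10 -> active={job_A:*/10, job_B:*/15, job_C:*/4, job_E:*/16, job_F:*/3}
Op 11: register job_F */18 -> active={job_A:*/10, job_B:*/15, job_C:*/4, job_E:*/16, job_F:*/18}
Op 12: register job_G */3 -> active={job_A:*/10, job_B:*/15, job_C:*/4, job_E:*/16, job_F:*/18, job_G:*/3}
Final interval of job_B = 15
Next fire of job_B after T=249: (249//15+1)*15 = 255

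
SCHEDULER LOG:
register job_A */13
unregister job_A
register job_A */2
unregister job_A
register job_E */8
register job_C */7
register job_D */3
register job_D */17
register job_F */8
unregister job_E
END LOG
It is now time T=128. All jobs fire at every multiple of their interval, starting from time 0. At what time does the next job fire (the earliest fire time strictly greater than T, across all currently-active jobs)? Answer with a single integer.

Answer: 133

Derivation:
Op 1: register job_A */13 -> active={job_A:*/13}
Op 2: unregister job_A -> active={}
Op 3: register job_A */2 -> active={job_A:*/2}
Op 4: unregister job_A -> active={}
Op 5: register job_E */8 -> active={job_E:*/8}
Op 6: register job_C */7 -> active={job_C:*/7, job_E:*/8}
Op 7: register job_D */3 -> active={job_C:*/7, job_D:*/3, job_E:*/8}
Op 8: register job_D */17 -> active={job_C:*/7, job_D:*/17, job_E:*/8}
Op 9: register job_F */8 -> active={job_C:*/7, job_D:*/17, job_E:*/8, job_F:*/8}
Op 10: unregister job_E -> active={job_C:*/7, job_D:*/17, job_F:*/8}
  job_C: interval 7, next fire after T=128 is 133
  job_D: interval 17, next fire after T=128 is 136
  job_F: interval 8, next fire after T=128 is 136
Earliest fire time = 133 (job job_C)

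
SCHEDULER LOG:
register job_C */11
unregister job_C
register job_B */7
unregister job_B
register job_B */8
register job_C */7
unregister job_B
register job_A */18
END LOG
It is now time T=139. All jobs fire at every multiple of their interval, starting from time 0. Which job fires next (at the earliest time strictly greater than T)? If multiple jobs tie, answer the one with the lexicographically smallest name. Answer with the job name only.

Op 1: register job_C */11 -> active={job_C:*/11}
Op 2: unregister job_C -> active={}
Op 3: register job_B */7 -> active={job_B:*/7}
Op 4: unregister job_B -> active={}
Op 5: register job_B */8 -> active={job_B:*/8}
Op 6: register job_C */7 -> active={job_B:*/8, job_C:*/7}
Op 7: unregister job_B -> active={job_C:*/7}
Op 8: register job_A */18 -> active={job_A:*/18, job_C:*/7}
  job_A: interval 18, next fire after T=139 is 144
  job_C: interval 7, next fire after T=139 is 140
Earliest = 140, winner (lex tiebreak) = job_C

Answer: job_C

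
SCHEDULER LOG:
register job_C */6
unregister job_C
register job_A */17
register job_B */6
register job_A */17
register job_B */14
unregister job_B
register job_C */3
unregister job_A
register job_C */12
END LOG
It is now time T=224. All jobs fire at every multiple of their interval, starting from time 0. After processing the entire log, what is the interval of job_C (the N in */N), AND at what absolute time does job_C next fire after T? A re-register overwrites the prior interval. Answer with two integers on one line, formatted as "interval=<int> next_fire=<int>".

Op 1: register job_C */6 -> active={job_C:*/6}
Op 2: unregister job_C -> active={}
Op 3: register job_A */17 -> active={job_A:*/17}
Op 4: register job_B */6 -> active={job_A:*/17, job_B:*/6}
Op 5: register job_A */17 -> active={job_A:*/17, job_B:*/6}
Op 6: register job_B */14 -> active={job_A:*/17, job_B:*/14}
Op 7: unregister job_B -> active={job_A:*/17}
Op 8: register job_C */3 -> active={job_A:*/17, job_C:*/3}
Op 9: unregister job_A -> active={job_C:*/3}
Op 10: register job_C */12 -> active={job_C:*/12}
Final interval of job_C = 12
Next fire of job_C after T=224: (224//12+1)*12 = 228

Answer: interval=12 next_fire=228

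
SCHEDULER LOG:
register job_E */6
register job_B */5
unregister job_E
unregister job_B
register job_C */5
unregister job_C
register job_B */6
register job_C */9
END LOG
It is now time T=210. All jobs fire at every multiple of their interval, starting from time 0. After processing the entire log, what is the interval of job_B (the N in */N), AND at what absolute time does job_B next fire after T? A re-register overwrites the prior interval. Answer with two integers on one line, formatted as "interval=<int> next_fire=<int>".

Op 1: register job_E */6 -> active={job_E:*/6}
Op 2: register job_B */5 -> active={job_B:*/5, job_E:*/6}
Op 3: unregister job_E -> active={job_B:*/5}
Op 4: unregister job_B -> active={}
Op 5: register job_C */5 -> active={job_C:*/5}
Op 6: unregister job_C -> active={}
Op 7: register job_B */6 -> active={job_B:*/6}
Op 8: register job_C */9 -> active={job_B:*/6, job_C:*/9}
Final interval of job_B = 6
Next fire of job_B after T=210: (210//6+1)*6 = 216

Answer: interval=6 next_fire=216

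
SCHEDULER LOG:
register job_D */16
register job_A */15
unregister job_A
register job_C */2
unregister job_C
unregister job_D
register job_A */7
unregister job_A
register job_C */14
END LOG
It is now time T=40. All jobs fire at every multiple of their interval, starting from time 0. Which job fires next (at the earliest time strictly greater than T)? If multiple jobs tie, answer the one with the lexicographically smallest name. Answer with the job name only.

Answer: job_C

Derivation:
Op 1: register job_D */16 -> active={job_D:*/16}
Op 2: register job_A */15 -> active={job_A:*/15, job_D:*/16}
Op 3: unregister job_A -> active={job_D:*/16}
Op 4: register job_C */2 -> active={job_C:*/2, job_D:*/16}
Op 5: unregister job_C -> active={job_D:*/16}
Op 6: unregister job_D -> active={}
Op 7: register job_A */7 -> active={job_A:*/7}
Op 8: unregister job_A -> active={}
Op 9: register job_C */14 -> active={job_C:*/14}
  job_C: interval 14, next fire after T=40 is 42
Earliest = 42, winner (lex tiebreak) = job_C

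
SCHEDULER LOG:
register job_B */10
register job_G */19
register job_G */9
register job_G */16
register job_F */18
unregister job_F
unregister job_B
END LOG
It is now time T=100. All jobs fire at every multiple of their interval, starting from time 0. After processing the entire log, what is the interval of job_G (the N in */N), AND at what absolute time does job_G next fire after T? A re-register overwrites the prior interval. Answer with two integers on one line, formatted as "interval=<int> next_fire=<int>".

Answer: interval=16 next_fire=112

Derivation:
Op 1: register job_B */10 -> active={job_B:*/10}
Op 2: register job_G */19 -> active={job_B:*/10, job_G:*/19}
Op 3: register job_G */9 -> active={job_B:*/10, job_G:*/9}
Op 4: register job_G */16 -> active={job_B:*/10, job_G:*/16}
Op 5: register job_F */18 -> active={job_B:*/10, job_F:*/18, job_G:*/16}
Op 6: unregister job_F -> active={job_B:*/10, job_G:*/16}
Op 7: unregister job_B -> active={job_G:*/16}
Final interval of job_G = 16
Next fire of job_G after T=100: (100//16+1)*16 = 112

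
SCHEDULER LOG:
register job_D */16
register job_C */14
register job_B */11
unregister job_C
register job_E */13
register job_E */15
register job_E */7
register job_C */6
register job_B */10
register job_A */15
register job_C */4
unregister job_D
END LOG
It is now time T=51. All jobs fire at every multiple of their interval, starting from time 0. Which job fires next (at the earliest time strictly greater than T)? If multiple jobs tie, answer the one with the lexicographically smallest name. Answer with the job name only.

Answer: job_C

Derivation:
Op 1: register job_D */16 -> active={job_D:*/16}
Op 2: register job_C */14 -> active={job_C:*/14, job_D:*/16}
Op 3: register job_B */11 -> active={job_B:*/11, job_C:*/14, job_D:*/16}
Op 4: unregister job_C -> active={job_B:*/11, job_D:*/16}
Op 5: register job_E */13 -> active={job_B:*/11, job_D:*/16, job_E:*/13}
Op 6: register job_E */15 -> active={job_B:*/11, job_D:*/16, job_E:*/15}
Op 7: register job_E */7 -> active={job_B:*/11, job_D:*/16, job_E:*/7}
Op 8: register job_C */6 -> active={job_B:*/11, job_C:*/6, job_D:*/16, job_E:*/7}
Op 9: register job_B */10 -> active={job_B:*/10, job_C:*/6, job_D:*/16, job_E:*/7}
Op 10: register job_A */15 -> active={job_A:*/15, job_B:*/10, job_C:*/6, job_D:*/16, job_E:*/7}
Op 11: register job_C */4 -> active={job_A:*/15, job_B:*/10, job_C:*/4, job_D:*/16, job_E:*/7}
Op 12: unregister job_D -> active={job_A:*/15, job_B:*/10, job_C:*/4, job_E:*/7}
  job_A: interval 15, next fire after T=51 is 60
  job_B: interval 10, next fire after T=51 is 60
  job_C: interval 4, next fire after T=51 is 52
  job_E: interval 7, next fire after T=51 is 56
Earliest = 52, winner (lex tiebreak) = job_C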